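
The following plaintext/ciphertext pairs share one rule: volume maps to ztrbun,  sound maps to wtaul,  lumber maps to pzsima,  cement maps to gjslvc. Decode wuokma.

In volume: v→z is +4, o→t is +5, l→r is +6, u→b is +7 — the shift increases by 1 each position. Each letter shifts forward by (position + 4), i.e. 4, 5, 6, … — the shift grows by one for each successive letter.
Undoing it on wuokma: w−4=s, u−5=p, o−6=i, k−7=d, m−8=e, a−9=r.

spider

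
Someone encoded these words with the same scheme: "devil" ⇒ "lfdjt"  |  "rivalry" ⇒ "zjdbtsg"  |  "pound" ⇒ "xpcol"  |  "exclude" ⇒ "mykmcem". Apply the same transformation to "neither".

vfqupfz

Shifts by position in devil: pos 0: d→l (+8), pos 1: e→f (+1), pos 2: v→d (+8), pos 3: i→j (+1) — repeating every 2. A repeating key of period 2 is used — shifts +8, +1 over and over.
On neither: n+8=v, e+1=f, i+8=q, t+1=u, h+8=p, e+1=f, r+8=z.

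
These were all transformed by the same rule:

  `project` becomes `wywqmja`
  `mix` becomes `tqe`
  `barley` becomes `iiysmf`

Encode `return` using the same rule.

The shift depends on letter class: consonant p→w is +7, but vowel o→w is +8. The rule splits by letter class: vowels +8, consonants +7.
For return: r(cons)+7=y, e(vowel)+8=m, t(cons)+7=a, u(vowel)+8=c, r(cons)+7=y, n(cons)+7=u.

ymacyu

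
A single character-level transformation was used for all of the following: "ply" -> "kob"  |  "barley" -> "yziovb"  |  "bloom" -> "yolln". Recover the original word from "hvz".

Each letter is replaced by its mirror in the alphabet: a↔z, b↔y, c↔x, and so on (the Atbash cipher).
Reversing it on hvz: h↔s, v↔e, z↔a.

sea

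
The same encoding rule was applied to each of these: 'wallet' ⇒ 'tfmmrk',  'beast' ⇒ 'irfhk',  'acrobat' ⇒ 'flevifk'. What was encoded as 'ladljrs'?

chicken

Treating letters as 0–25, the rule is x ↦ 3x + 5 (mod 26).
Decoding ladljrs: l(11)→9·(11−5)≡2=c; a(0)→9·(0−5)≡7=h; d(3)→9·(3−5)≡8=i; l(11)→9·(11−5)≡2=c; j(9)→9·(9−5)≡10=k; r(17)→9·(17−5)≡4=e; s(18)→9·(18−5)≡13=n (all mod 26).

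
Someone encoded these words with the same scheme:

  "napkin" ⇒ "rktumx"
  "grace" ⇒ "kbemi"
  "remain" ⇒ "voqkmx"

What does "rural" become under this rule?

Shifts by position in napkin: pos 0: n→r (+4), pos 1: a→k (+10), pos 2: p→t (+4), pos 3: k→u (+10) — repeating every 2. It's a Vigenère-style cipher with numeric key [4,10]: position i shifts by key[i mod 2].
For rural: r+4=v, u+10=e, r+4=v, a+10=k, l+4=p.

vevkp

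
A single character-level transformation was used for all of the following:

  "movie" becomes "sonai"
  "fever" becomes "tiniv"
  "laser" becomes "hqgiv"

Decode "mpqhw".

m(12)→s(18) and o(14)→o(14) fit y≡11x+16 (mod 26); the inverse of 11 mod 26 is 19. Each letter's alphabet position (a=0..z=25) is mapped through 11·x+16 mod 26 — an affine cipher.
Reversing it on mpqhw: m(12)→19·(12−16)≡2=c; p(15)→19·(15−16)≡7=h; q(16)→19·(16−16)≡0=a; h(7)→19·(7−16)≡11=l; w(22)→19·(22−16)≡10=k (all mod 26).

chalk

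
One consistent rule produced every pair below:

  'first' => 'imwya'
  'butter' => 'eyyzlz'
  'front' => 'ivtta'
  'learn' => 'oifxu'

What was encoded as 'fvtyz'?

In first: f→i is +3, i→m is +4, r→w is +5, s→y is +6 — the shift increases by 1 each position. Each letter shifts forward by (position + 3), i.e. 3, 4, 5, … — the shift grows by one for each successive letter.
Decoding fvtyz: f−3=c, v−4=r, t−5=o, y−6=s, z−7=s.

cross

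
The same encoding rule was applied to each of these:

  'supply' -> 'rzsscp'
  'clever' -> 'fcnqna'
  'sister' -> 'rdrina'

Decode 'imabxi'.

s(18)→r(17) and u(20)→z(25) fit y≡17x+23 (mod 26); the inverse of 17 mod 26 is 23. This is an affine cipher: with a=0,…,z=25, each position x becomes (17x+23) mod 26.
Undoing it on imabxi: i(8)→23·(8−23)≡19=t; m(12)→23·(12−23)≡7=h; a(0)→23·(0−23)≡17=r; b(1)→23·(1−23)≡14=o; x(23)→23·(23−23)≡0=a; i(8)→23·(8−23)≡19=t (all mod 26).

throat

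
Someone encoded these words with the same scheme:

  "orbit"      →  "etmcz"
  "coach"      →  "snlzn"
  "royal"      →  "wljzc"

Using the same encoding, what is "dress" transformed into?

ddpco

The output letters match the input read backwards, each shifted +11: orbit reversed is tibro. Two steps: reverse the string, then apply a Caesar shift of +11.
For dress: reverse → sserd; then shift: s+11=d, s+11=d, e+11=p, r+11=c, d+11=o.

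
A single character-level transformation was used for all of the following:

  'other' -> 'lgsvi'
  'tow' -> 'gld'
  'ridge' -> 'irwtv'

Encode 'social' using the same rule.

This is the alphabet-reversal cipher (Atbash): a becomes z, b becomes y, etc.
For social: s↔h, o↔l, c↔x, i↔r, a↔z, l↔o.

hlxrzo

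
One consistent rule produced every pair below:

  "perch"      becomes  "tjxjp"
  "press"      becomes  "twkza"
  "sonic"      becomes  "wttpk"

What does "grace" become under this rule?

kwgjm

In perch: p→t is +4, e→j is +5, r→x is +6, c→j is +7 — the shift increases by 1 each position. Each letter shifts forward by (position + 4), i.e. 4, 5, 6, … — the shift grows by one for each successive letter.
Applying it to grace: g+4=k, r+5=w, a+6=g, c+7=j, e+8=m.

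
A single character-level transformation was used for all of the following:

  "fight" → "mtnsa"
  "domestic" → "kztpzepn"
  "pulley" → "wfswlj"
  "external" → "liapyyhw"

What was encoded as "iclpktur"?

Shifts by position in fight: pos 0: f→m (+7), pos 1: i→t (+11), pos 2: g→n (+7), pos 3: h→s (+11) — repeating every 2. It's a Vigenère-style cipher with numeric key [7,11]: position i shifts by key[i mod 2].
Reversing it on iclpktur: i−7=b, c−11=r, l−7=e, p−11=e, k−7=d, t−11=i, u−7=n, r−11=g.

breeding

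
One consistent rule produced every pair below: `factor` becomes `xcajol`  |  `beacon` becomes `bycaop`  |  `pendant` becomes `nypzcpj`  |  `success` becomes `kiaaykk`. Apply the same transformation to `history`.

This is an affine cipher: with a=0,…,z=25, each position x becomes (25x+2) mod 26.
For history: h(7)→25·7+2≡21=v; i(8)→25·8+2≡20=u; s(18)→25·18+2≡10=k; t(19)→25·19+2≡9=j; o(14)→25·14+2≡14=o; r(17)→25·17+2≡11=l; y(24)→25·24+2≡4=e (all mod 26).

vukjole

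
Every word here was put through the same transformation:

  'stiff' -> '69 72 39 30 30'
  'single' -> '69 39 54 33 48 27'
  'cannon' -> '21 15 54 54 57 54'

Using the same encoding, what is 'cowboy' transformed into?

21 57 81 18 57 87

s(#19)→69 and t(#20)→72: differences scale by 3, so n = 3·pos + 12. The formula is n = 3×(alphabet index, a=1) + 12.
On cowboy: c=3→21, o=15→57, w=23→81, b=2→18, o=15→57, y=25→87.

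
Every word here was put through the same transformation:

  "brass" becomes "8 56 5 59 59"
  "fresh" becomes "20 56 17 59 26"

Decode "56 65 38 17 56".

ruler

b(#2)→8 and r(#18)→56: differences scale by 3, so n = 3·pos + 2. With a=1..z=26, the number is 3·pos + 2.
Reversing it on 56 65 38 17 56: 56→(56−2)÷3=18=r, 65→(65−2)÷3=21=u, 38→(38−2)÷3=12=l, 17→(17−2)÷3=5=e, 56→(56−2)÷3=18=r.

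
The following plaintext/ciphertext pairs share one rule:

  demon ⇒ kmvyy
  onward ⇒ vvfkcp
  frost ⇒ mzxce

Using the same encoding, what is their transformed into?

apnsc

In demon: d→k is +7, e→m is +8, m→v is +9, o→y is +10 — the shift increases by 1 each position. Letter i (0-indexed) is shifted by i+7, so successive shifts are 7, 8, 9, ….
For their: t+7=a, h+8=p, e+9=n, i+10=s, r+11=c.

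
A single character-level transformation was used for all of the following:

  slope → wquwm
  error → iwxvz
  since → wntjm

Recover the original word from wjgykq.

Letter i (0-indexed) is shifted by i+4, so successive shifts are 4, 5, 6, ….
Undoing it on wjgykq: w−4=s, j−5=e, g−6=a, y−7=r, k−8=c, q−9=h.

search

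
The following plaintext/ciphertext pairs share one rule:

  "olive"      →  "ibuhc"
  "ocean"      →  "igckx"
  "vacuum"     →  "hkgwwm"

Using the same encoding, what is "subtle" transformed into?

awvlbc

o(14)→i(8) and l(11)→b(1) fit y≡11x+10 (mod 26); the inverse of 11 mod 26 is 19. Treating letters as 0–25, the rule is x ↦ 11x + 10 (mod 26).
For subtle: s(18)→11·18+10≡0=a; u(20)→11·20+10≡22=w; b(1)→11·1+10≡21=v; t(19)→11·19+10≡11=l; l(11)→11·11+10≡1=b; e(4)→11·4+10≡2=c (all mod 26).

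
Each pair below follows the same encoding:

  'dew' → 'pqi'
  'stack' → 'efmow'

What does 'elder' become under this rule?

Compare letters: d→p is +12, e→q is +12, w→i is +12 — a constant shift. Each letter is shifted forward by 12 in the alphabet (a Caesar shift of +12).
On elder: e+12=q, l+12=x, d+12=p, e+12=q, r+12=d.

qxpqd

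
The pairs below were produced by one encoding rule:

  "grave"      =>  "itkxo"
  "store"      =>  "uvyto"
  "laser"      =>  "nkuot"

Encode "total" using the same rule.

Vowels shift forward by 10 and consonants shift forward by 2.
On total: t(cons)+2=v, o(vowel)+10=y, t(cons)+2=v, a(vowel)+10=k, l(cons)+2=n.

vyvkn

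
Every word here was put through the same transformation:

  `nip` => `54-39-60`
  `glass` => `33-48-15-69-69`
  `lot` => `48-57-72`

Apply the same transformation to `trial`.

72-66-39-15-48

n(#14)→54 and i(#9)→39: differences scale by 3, so n = 3·pos + 12. With a=1..z=26, the number is 3·pos + 12.
On trial: t=20→72, r=18→66, i=9→39, a=1→15, l=12→48.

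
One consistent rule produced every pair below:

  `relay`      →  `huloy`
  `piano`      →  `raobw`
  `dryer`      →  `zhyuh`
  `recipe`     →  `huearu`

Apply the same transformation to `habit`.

fojax

This is an affine cipher: with a=0,…,z=25, each position x becomes (21x+14) mod 26.
On habit: h(7)→21·7+14≡5=f; a(0)→21·0+14≡14=o; b(1)→21·1+14≡9=j; i(8)→21·8+14≡0=a; t(19)→21·19+14≡23=x (all mod 26).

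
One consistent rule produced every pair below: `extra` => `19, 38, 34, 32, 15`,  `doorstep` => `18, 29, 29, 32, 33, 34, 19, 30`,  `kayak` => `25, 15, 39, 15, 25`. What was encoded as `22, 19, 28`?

e is letter #5 and maps to 19: an offset of 14. Each letter is replaced by its alphabet position (a=1..z=26) + 14.
Reversing it on 22, 19, 28: 22→(22−14)÷1=8=h, 19→(19−14)÷1=5=e, 28→(28−14)÷1=14=n.

hen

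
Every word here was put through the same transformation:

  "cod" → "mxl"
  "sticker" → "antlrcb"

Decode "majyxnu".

leopard

The output letters match the input read backwards, each shifted +9: cod reversed is doc. Two steps: reverse the string, then apply a Caesar shift of +9.
Reversing it on majyxnu: shift back: m−9=d, a−9=r, j−9=a, y−9=p, x−9=o, n−9=e, u−9=l → drapoel; then reverse → leopard.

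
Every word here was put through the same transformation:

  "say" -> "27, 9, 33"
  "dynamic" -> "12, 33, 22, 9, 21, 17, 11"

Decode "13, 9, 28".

eat

Letters become their 1-based position plus 8 (so a→9, b→10, …).
Undoing it on 13, 9, 28: 13→(13−8)÷1=5=e, 9→(9−8)÷1=1=a, 28→(28−8)÷1=20=t.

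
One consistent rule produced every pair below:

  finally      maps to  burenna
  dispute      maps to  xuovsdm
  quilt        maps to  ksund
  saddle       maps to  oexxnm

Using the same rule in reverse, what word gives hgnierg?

volcano

f(5)→b(1) and i(8)→u(20) fit y≡15x+4 (mod 26); the inverse of 15 mod 26 is 7. Treating letters as 0–25, the rule is x ↦ 15x + 4 (mod 26).
Undoing it on hgnierg: h(7)→7·(7−4)≡21=v; g(6)→7·(6−4)≡14=o; n(13)→7·(13−4)≡11=l; i(8)→7·(8−4)≡2=c; e(4)→7·(4−4)≡0=a; r(17)→7·(17−4)≡13=n; g(6)→7·(6−4)≡14=o (all mod 26).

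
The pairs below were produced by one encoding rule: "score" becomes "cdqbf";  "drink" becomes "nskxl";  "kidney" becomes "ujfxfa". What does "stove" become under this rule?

cuqff

Shifts by position in score: pos 0: s→c (+10), pos 1: c→d (+1), pos 2: o→q (+2), pos 3: r→b (+10), pos 4: e→f (+1) — repeating every 3. A repeating key of period 3 is used — shifts +10, +1, +2 over and over.
For stove: s+10=c, t+1=u, o+2=q, v+10=f, e+1=f.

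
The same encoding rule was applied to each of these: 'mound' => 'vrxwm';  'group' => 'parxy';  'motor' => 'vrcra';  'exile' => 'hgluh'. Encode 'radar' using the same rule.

admda

Two shifts are in play — +3 for a/e/i/o/u, +9 for every other letter.
On radar: r(cons)+9=a, a(vowel)+3=d, d(cons)+9=m, a(vowel)+3=d, r(cons)+9=a.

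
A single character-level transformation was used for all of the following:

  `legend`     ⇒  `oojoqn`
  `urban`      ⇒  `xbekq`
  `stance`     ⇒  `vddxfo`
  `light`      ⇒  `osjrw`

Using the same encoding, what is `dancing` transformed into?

gkqmlxj

Shifts by position in legend: pos 0: l→o (+3), pos 1: e→o (+10), pos 2: g→j (+3), pos 3: e→o (+10) — repeating every 2. It's a Vigenère-style cipher with numeric key [3,10]: position i shifts by key[i mod 2].
Applying it to dancing: d+3=g, a+10=k, n+3=q, c+10=m, i+3=l, n+10=x, g+3=j.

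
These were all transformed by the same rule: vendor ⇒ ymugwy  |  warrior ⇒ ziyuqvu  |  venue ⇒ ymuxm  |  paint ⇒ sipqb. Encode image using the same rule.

luhjm

Shifts by position in vendor: pos 0: v→y (+3), pos 1: e→m (+8), pos 2: n→u (+7), pos 3: d→g (+3), pos 4: o→w (+8), pos 5: r→y (+7) — repeating every 3. It's a Vigenère-style cipher with numeric key [3,8,7]: position i shifts by key[i mod 3].
Applying it to image: i+3=l, m+8=u, a+7=h, g+3=j, e+8=m.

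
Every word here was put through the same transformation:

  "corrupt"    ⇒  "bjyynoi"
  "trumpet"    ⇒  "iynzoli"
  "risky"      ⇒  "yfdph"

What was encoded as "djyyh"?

sorry

Each letter's alphabet position (a=0..z=25) is mapped through 5·x+17 mod 26 — an affine cipher.
Decoding djyyh: d(3)→21·(3−17)≡18=s; j(9)→21·(9−17)≡14=o; y(24)→21·(24−17)≡17=r; y(24)→21·(24−17)≡17=r; h(7)→21·(7−17)≡24=y (all mod 26).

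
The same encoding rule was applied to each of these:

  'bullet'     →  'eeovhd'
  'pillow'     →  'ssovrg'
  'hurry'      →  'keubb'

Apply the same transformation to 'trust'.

wbxcw

Shifts by position in bullet: pos 0: b→e (+3), pos 1: u→e (+10), pos 2: l→o (+3), pos 3: l→v (+10) — repeating every 2. It's a Vigenère-style cipher with numeric key [3,10]: position i shifts by key[i mod 2].
On trust: t+3=w, r+10=b, u+3=x, s+10=c, t+3=w.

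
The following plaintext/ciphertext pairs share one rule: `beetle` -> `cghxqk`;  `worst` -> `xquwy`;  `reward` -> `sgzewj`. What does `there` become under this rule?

ujhvj

In beetle: b→c is +1, e→g is +2, e→h is +3, t→x is +4 — the shift increases by 1 each position. The shift increases by 1 at each position, starting from +1: 1, 2, 3, ….
On there: t+1=u, h+2=j, e+3=h, r+4=v, e+5=j.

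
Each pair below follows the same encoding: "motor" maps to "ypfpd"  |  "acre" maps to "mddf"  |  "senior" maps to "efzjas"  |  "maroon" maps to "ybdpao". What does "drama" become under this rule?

It's a Vigenère-style cipher with numeric key [12,1]: position i shifts by key[i mod 2].
For drama: d+12=p, r+1=s, a+12=m, m+1=n, a+12=m.

psmnm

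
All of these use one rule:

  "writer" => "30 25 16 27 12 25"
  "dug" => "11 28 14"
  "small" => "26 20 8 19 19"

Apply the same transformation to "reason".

w is letter #23 and maps to 30: an offset of 7. The number is (letter's place in the alphabet, a=1) + 7.
For reason: r=18→25, e=5→12, a=1→8, s=19→26, o=15→22, n=14→21.

25 12 8 26 22 21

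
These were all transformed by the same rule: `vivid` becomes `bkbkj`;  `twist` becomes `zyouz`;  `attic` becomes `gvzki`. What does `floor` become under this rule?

Shifts by position in vivid: pos 0: v→b (+6), pos 1: i→k (+2), pos 2: v→b (+6), pos 3: i→k (+2) — repeating every 2. The shifts repeat in a cycle of length 2: positions 0,1,… shift by +6, +2, then the pattern repeats.
On floor: f+6=l, l+2=n, o+6=u, o+2=q, r+6=x.

lnuqx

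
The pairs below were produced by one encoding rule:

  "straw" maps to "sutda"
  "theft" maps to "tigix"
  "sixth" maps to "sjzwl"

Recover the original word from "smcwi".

slate

Each letter shifts forward by its position index (0, 1, 2, …) — the shift grows by one for each successive letter.
Undoing it on smcwi: s−0=s, m−1=l, c−2=a, w−3=t, i−4=e.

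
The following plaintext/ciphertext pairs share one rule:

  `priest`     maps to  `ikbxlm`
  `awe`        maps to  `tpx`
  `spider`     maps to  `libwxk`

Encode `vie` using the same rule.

obx

It's a constant shift of +19 (ROT19).
For vie: v+19=o, i+19=b, e+19=x.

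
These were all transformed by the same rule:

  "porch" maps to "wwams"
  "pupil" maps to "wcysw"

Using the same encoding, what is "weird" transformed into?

dmrbo

In porch: p→w is +7, o→w is +8, r→a is +9, c→m is +10 — the shift increases by 1 each position. Letter i (0-indexed) is shifted by i+7, so successive shifts are 7, 8, 9, ….
For weird: w+7=d, e+8=m, i+9=r, r+10=b, d+11=o.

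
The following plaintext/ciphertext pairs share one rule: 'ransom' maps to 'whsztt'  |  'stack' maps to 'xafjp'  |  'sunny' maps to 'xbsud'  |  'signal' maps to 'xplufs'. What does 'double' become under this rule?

Shifts by position in ransom: pos 0: r→w (+5), pos 1: a→h (+7), pos 2: n→s (+5), pos 3: s→z (+7) — repeating every 2. A repeating key of period 2 is used — shifts +5, +7 over and over.
Applying it to double: d+5=i, o+7=v, u+5=z, b+7=i, l+5=q, e+7=l.

ivziql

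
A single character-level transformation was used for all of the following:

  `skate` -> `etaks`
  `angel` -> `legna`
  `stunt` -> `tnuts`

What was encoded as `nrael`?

learn

The output letters match the input read backwards: skate reversed is etaks. The word is simply reversed.
Decoding nrael: then reverse → learn.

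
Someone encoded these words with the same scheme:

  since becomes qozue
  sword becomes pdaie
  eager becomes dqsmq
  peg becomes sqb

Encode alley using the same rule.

The output letters match the input read backwards, each shifted +12: since reversed is ecnis. The word is reversed, then every letter is shifted forward by 12.
For alley: reverse → yella; then shift: y+12=k, e+12=q, l+12=x, l+12=x, a+12=m.

kqxxm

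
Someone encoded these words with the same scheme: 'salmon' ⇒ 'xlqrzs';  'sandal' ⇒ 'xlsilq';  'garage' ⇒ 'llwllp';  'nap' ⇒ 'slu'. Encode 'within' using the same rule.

Vowels shift forward by 11 and consonants shift forward by 5.
Applying it to within: w(cons)+5=b, i(vowel)+11=t, t(cons)+5=y, h(cons)+5=m, i(vowel)+11=t, n(cons)+5=s.

btymts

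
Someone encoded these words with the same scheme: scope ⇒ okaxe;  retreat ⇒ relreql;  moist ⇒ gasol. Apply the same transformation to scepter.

s(18)→o(14) and c(2)→k(10) fit y≡23x+16 (mod 26); the inverse of 23 mod 26 is 17. Treating letters as 0–25, the rule is x ↦ 23x + 16 (mod 26).
Applying it to scepter: s(18)→23·18+16≡14=o; c(2)→23·2+16≡10=k; e(4)→23·4+16≡4=e; p(15)→23·15+16≡23=x; t(19)→23·19+16≡11=l; e(4)→23·4+16≡4=e; r(17)→23·17+16≡17=r (all mod 26).

okexler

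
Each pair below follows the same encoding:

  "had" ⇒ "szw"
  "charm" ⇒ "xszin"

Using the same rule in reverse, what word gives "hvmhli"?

Each pair mirrors across the alphabet (h↔s, a↔z, d↔w): positions sum to 25. This is the alphabet-reversal cipher (Atbash): a becomes z, b becomes y, etc.
Undoing it on hvmhli: h↔s, v↔e, m↔n, h↔s, l↔o, i↔r.

sensor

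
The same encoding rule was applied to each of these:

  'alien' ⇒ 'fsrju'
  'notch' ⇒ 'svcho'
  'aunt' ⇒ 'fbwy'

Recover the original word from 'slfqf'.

Shifts by position in alien: pos 0: a→f (+5), pos 1: l→s (+7), pos 2: i→r (+9), pos 3: e→j (+5), pos 4: n→u (+7) — repeating every 3. A repeating key of period 3 is used — shifts +5, +7, +9 over and over.
Undoing it on slfqf: s−5=n, l−7=e, f−9=w, q−5=l, f−7=y.

newly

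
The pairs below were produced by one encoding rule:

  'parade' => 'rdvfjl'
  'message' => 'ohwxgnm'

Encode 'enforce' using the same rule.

gqjtxjm

The shift increases by 1 at each position, starting from +2: 2, 3, 4, ….
On enforce: e+2=g, n+3=q, f+4=j, o+5=t, r+6=x, c+7=j, e+8=m.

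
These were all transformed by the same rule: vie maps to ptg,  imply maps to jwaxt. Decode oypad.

The output letters match the input read backwards, each shifted +11: vie reversed is eiv. Read the word backwards and shift each letter +11.
Decoding oypad: shift back: o−11=d, y−11=n, p−11=e, a−11=p, d−11=s → dneps; then reverse → spend.

spend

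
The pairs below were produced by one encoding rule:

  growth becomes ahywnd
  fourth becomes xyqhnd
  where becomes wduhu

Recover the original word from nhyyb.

Treating letters as 0–25, the rule is x ↦ 3x + 8 (mod 26).
Decoding nhyyb: n(13)→9·(13−8)≡19=t; h(7)→9·(7−8)≡17=r; y(24)→9·(24−8)≡14=o; y(24)→9·(24−8)≡14=o; b(1)→9·(1−8)≡15=p (all mod 26).

troop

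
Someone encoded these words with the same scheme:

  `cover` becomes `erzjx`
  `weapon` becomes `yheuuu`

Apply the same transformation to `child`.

In cover: c→e is +2, o→r is +3, v→z is +4, e→j is +5 — the shift increases by 1 each position. The shift increases by 1 at each position, starting from +2: 2, 3, 4, ….
Applying it to child: c+2=e, h+3=k, i+4=m, l+5=q, d+6=j.

ekmqj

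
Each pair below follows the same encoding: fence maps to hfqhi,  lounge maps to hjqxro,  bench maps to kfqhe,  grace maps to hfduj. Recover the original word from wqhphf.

The output letters match the input read backwards, each shifted +3: fence reversed is ecnef. Two steps: reverse the string, then apply a Caesar shift of +3.
Reversing it on wqhphf: shift back: w−3=t, q−3=n, h−3=e, p−3=m, h−3=e, f−3=c → tnemec; then reverse → cement.

cement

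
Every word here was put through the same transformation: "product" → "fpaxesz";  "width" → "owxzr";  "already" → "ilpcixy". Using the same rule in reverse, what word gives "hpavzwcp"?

frontier

p(15)→f(5) and r(17)→p(15) fit y≡5x+8 (mod 26); the inverse of 5 mod 26 is 21. This is an affine cipher: with a=0,…,z=25, each position x becomes (5x+8) mod 26.
Decoding hpavzwcp: h(7)→21·(7−8)≡5=f; p(15)→21·(15−8)≡17=r; a(0)→21·(0−8)≡14=o; v(21)→21·(21−8)≡13=n; z(25)→21·(25−8)≡19=t; w(22)→21·(22−8)≡8=i; c(2)→21·(2−8)≡4=e; p(15)→21·(15−8)≡17=r (all mod 26).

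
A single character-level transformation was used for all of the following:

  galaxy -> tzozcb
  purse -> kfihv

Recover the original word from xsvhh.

Each pair mirrors across the alphabet (g↔t, a↔z, l↔o): positions sum to 25. This is the alphabet-reversal cipher (Atbash): a becomes z, b becomes y, etc.
Undoing it on xsvhh: x↔c, s↔h, v↔e, h↔s, h↔s.

chess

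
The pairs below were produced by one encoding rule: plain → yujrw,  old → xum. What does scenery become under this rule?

Compare letters: p→y is +9, l→u is +9, a→j is +9 — a constant shift. Each letter is shifted forward by 9 in the alphabet (a Caesar shift of +9).
For scenery: s+9=b, c+9=l, e+9=n, n+9=w, e+9=n, r+9=a, y+9=h.

blnwnah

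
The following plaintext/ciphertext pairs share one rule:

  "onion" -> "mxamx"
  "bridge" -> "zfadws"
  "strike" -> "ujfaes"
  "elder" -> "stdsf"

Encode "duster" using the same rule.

Each letter's alphabet position (a=0..z=25) is mapped through 15·x+10 mod 26 — an affine cipher.
For duster: d(3)→15·3+10≡3=d; u(20)→15·20+10≡24=y; s(18)→15·18+10≡20=u; t(19)→15·19+10≡9=j; e(4)→15·4+10≡18=s; r(17)→15·17+10≡5=f (all mod 26).

dyujsf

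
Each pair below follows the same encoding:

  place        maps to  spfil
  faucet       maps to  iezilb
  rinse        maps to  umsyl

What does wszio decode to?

touch

In place: p→s is +3, l→p is +4, a→f is +5, c→i is +6 — the shift increases by 1 each position. Each letter shifts forward by (position + 3), i.e. 3, 4, 5, … — the shift grows by one for each successive letter.
Decoding wszio: w−3=t, s−4=o, z−5=u, i−6=c, o−7=h.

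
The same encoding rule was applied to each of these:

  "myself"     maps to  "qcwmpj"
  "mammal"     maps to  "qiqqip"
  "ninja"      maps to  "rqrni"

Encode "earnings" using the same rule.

mivrqrkw

The shift depends on letter class: consonant m→q is +4, but vowel e→m is +8. The rule splits by letter class: vowels +8, consonants +4.
On earnings: e(vowel)+8=m, a(vowel)+8=i, r(cons)+4=v, n(cons)+4=r, i(vowel)+8=q, n(cons)+4=r, g(cons)+4=k, s(cons)+4=w.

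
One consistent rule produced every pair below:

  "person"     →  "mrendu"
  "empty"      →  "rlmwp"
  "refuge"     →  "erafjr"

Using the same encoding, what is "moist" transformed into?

p(15)→m(12) and e(4)→r(17) fit y≡9x+7 (mod 26); the inverse of 9 mod 26 is 3. Each letter's alphabet position (a=0..z=25) is mapped through 9·x+7 mod 26 — an affine cipher.
For moist: m(12)→9·12+7≡11=l; o(14)→9·14+7≡3=d; i(8)→9·8+7≡1=b; s(18)→9·18+7≡13=n; t(19)→9·19+7≡22=w (all mod 26).

ldbnw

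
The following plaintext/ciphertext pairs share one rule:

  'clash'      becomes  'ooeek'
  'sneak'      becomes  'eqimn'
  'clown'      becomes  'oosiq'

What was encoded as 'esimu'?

Shifts by position in clash: pos 0: c→o (+12), pos 1: l→o (+3), pos 2: a→e (+4), pos 3: s→e (+12), pos 4: h→k (+3) — repeating every 3. The shifts repeat in a cycle of length 3: positions 0,1,… shift by +12, +3, +4, then the pattern repeats.
Reversing it on esimu: e−12=s, s−3=p, i−4=e, m−12=a, u−3=r.

spear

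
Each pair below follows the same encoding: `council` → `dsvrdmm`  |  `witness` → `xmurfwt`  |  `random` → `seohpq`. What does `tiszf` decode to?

serve

Shifts by position in council: pos 0: c→d (+1), pos 1: o→s (+4), pos 2: u→v (+1), pos 3: n→r (+4) — repeating every 2. A repeating key of period 2 is used — shifts +1, +4 over and over.
Decoding tiszf: t−1=s, i−4=e, s−1=r, z−4=v, f−1=e.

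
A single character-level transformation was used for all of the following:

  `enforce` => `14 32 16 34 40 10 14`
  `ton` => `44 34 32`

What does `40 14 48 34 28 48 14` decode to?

Each letter becomes 2×(its alphabet position, a=1..z=26) + 4.
Reversing it on 40 14 48 34 28 48 14: 40→(40−4)÷2=18=r, 14→(14−4)÷2=5=e, 48→(48−4)÷2=22=v, 34→(34−4)÷2=15=o, 28→(28−4)÷2=12=l, 48→(48−4)÷2=22=v, 14→(14−4)÷2=5=e.

revolve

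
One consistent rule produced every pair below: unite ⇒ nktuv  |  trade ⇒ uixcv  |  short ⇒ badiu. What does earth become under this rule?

vxiua

u(20)→n(13) and n(13)→k(10) fit y≡19x+23 (mod 26); the inverse of 19 mod 26 is 11. Each letter's alphabet position (a=0..z=25) is mapped through 19·x+23 mod 26 — an affine cipher.
For earth: e(4)→19·4+23≡21=v; a(0)→19·0+23≡23=x; r(17)→19·17+23≡8=i; t(19)→19·19+23≡20=u; h(7)→19·7+23≡0=a (all mod 26).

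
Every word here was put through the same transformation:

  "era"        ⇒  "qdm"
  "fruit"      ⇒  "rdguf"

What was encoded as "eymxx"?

small

Each letter is shifted forward by 12 in the alphabet (a Caesar shift of +12).
Undoing it on eymxx: e−12=s, y−12=m, m−12=a, x−12=l, x−12=l.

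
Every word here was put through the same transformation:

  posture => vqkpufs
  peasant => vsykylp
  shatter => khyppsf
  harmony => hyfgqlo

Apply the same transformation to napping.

lyvvmlc

p(15)→v(21) and o(14)→q(16) fit y≡5x+24 (mod 26); the inverse of 5 mod 26 is 21. This is an affine cipher: with a=0,…,z=25, each position x becomes (5x+24) mod 26.
For napping: n(13)→5·13+24≡11=l; a(0)→5·0+24≡24=y; p(15)→5·15+24≡21=v; p(15)→5·15+24≡21=v; i(8)→5·8+24≡12=m; n(13)→5·13+24≡11=l; g(6)→5·6+24≡2=c (all mod 26).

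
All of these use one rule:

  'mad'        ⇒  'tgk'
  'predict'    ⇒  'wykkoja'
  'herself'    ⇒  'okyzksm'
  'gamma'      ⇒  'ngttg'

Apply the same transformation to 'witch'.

doajo

Two shifts are in play — +6 for a/e/i/o/u, +7 for every other letter.
For witch: w(cons)+7=d, i(vowel)+6=o, t(cons)+7=a, c(cons)+7=j, h(cons)+7=o.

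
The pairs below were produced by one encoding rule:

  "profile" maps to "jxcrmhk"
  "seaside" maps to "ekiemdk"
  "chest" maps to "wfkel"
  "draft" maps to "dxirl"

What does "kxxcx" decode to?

error

p(15)→j(9) and r(17)→x(23) fit y≡7x+8 (mod 26); the inverse of 7 mod 26 is 15. Each letter's alphabet position (a=0..z=25) is mapped through 7·x+8 mod 26 — an affine cipher.
Undoing it on kxxcx: k(10)→15·(10−8)≡4=e; x(23)→15·(23−8)≡17=r; x(23)→15·(23−8)≡17=r; c(2)→15·(2−8)≡14=o; x(23)→15·(23−8)≡17=r (all mod 26).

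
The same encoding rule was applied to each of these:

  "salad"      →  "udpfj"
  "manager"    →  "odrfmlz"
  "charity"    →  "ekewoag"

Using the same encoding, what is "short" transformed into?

Letter i (0-indexed) is shifted by i+2, so successive shifts are 2, 3, 4, ….
For short: s+2=u, h+3=k, o+4=s, r+5=w, t+6=z.

ukswz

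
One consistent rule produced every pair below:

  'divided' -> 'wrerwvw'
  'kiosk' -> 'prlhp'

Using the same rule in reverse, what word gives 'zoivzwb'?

already

Each pair mirrors across the alphabet (d↔w, i↔r, v↔e): positions sum to 25. Each letter is replaced by its mirror in the alphabet: a↔z, b↔y, c↔x, and so on (the Atbash cipher).
Decoding zoivzwb: z↔a, o↔l, i↔r, v↔e, z↔a, w↔d, b↔y.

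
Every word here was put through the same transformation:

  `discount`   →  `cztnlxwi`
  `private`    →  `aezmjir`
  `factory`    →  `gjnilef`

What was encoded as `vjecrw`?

Each letter's alphabet position (a=0..z=25) is mapped through 15·x+9 mod 26 — an affine cipher.
Reversing it on vjecrw: v(21)→7·(21−9)≡6=g; j(9)→7·(9−9)≡0=a; e(4)→7·(4−9)≡17=r; c(2)→7·(2−9)≡3=d; r(17)→7·(17−9)≡4=e; w(22)→7·(22−9)≡13=n (all mod 26).

garden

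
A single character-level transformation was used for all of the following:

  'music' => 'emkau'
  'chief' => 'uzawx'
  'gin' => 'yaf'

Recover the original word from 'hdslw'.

Every letter moves 18 places later in the alphabet, wrapping around z→a.
Reversing it on hdslw: h−18=p, d−18=l, s−18=a, l−18=t, w−18=e.

plate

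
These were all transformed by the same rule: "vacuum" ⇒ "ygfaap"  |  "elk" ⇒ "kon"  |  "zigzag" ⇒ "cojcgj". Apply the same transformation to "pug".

The shift depends on letter class: consonant v→y is +3, but vowel a→g is +6. The rule splits by letter class: vowels +6, consonants +3.
For pug: p(cons)+3=s, u(vowel)+6=a, g(cons)+3=j.

saj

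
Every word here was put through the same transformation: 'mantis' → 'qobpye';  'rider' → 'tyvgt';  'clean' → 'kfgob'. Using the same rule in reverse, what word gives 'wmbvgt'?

wonder

m(12)→q(16) and a(0)→o(14) fit y≡11x+14 (mod 26); the inverse of 11 mod 26 is 19. Treating letters as 0–25, the rule is x ↦ 11x + 14 (mod 26).
Undoing it on wmbvgt: w(22)→19·(22−14)≡22=w; m(12)→19·(12−14)≡14=o; b(1)→19·(1−14)≡13=n; v(21)→19·(21−14)≡3=d; g(6)→19·(6−14)≡4=e; t(19)→19·(19−14)≡17=r (all mod 26).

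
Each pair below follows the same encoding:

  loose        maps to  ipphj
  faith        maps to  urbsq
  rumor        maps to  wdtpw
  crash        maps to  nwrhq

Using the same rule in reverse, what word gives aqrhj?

This is an affine cipher: with a=0,…,z=25, each position x becomes (11x+17) mod 26.
Undoing it on aqrhj: a(0)→19·(0−17)≡15=p; q(16)→19·(16−17)≡7=h; r(17)→19·(17−17)≡0=a; h(7)→19·(7−17)≡18=s; j(9)→19·(9−17)≡4=e (all mod 26).

phase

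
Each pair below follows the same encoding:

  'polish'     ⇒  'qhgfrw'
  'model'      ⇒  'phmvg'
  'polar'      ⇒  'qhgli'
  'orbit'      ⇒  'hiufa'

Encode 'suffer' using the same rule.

p(15)→q(16) and o(14)→h(7) fit y≡9x+11 (mod 26); the inverse of 9 mod 26 is 3. Each letter's alphabet position (a=0..z=25) is mapped through 9·x+11 mod 26 — an affine cipher.
For suffer: s(18)→9·18+11≡17=r; u(20)→9·20+11≡9=j; f(5)→9·5+11≡4=e; f(5)→9·5+11≡4=e; e(4)→9·4+11≡21=v; r(17)→9·17+11≡8=i (all mod 26).

rjeevi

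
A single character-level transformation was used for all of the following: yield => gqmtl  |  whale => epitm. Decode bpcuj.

thumb

Compare letters: y→g is +8, i→q is +8, e→m is +8 — a constant shift. Each letter is shifted forward by 8 in the alphabet (a Caesar shift of +8).
Reversing it on bpcuj: b−8=t, p−8=h, c−8=u, u−8=m, j−8=b.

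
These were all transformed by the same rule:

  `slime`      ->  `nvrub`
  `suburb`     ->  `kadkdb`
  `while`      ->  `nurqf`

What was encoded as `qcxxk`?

booth

Read the word backwards and shift each letter +9.
Undoing it on qcxxk: shift back: q−9=h, c−9=t, x−9=o, x−9=o, k−9=b → htoob; then reverse → booth.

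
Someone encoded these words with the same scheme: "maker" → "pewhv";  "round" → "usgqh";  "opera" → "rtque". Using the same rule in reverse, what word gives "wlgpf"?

Shifts by position in maker: pos 0: m→p (+3), pos 1: a→e (+4), pos 2: k→w (+12), pos 3: e→h (+3), pos 4: r→v (+4) — repeating every 3. It's a Vigenère-style cipher with numeric key [3,4,12]: position i shifts by key[i mod 3].
Undoing it on wlgpf: w−3=t, l−4=h, g−12=u, p−3=m, f−4=b.

thumb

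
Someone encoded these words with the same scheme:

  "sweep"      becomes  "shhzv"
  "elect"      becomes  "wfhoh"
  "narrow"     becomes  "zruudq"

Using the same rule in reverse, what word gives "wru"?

rot

The output letters match the input read backwards, each shifted +3: sweep reversed is peews. Two steps: reverse the string, then apply a Caesar shift of +3.
Decoding wru: shift back: w−3=t, r−3=o, u−3=r → tor; then reverse → rot.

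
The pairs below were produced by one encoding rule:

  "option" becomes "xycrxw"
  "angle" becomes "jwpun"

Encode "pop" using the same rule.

This is a Caesar cipher with shift 9.
Applying it to pop: p+9=y, o+9=x, p+9=y.

yxy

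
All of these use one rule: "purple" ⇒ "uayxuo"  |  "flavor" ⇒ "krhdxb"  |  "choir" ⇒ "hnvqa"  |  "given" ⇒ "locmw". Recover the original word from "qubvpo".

lounge

In purple: p→u is +5, u→a is +6, r→y is +7, p→x is +8 — the shift increases by 1 each position. Letter i (0-indexed) is shifted by i+5, so successive shifts are 5, 6, 7, ….
Undoing it on qubvpo: q−5=l, u−6=o, b−7=u, v−8=n, p−9=g, o−10=e.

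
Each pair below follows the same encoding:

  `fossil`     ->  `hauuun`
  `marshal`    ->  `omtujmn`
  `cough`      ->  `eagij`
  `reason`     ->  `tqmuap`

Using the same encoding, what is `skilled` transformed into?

umunnqf

Two shifts are in play — +12 for a/e/i/o/u, +2 for every other letter.
For skilled: s(cons)+2=u, k(cons)+2=m, i(vowel)+12=u, l(cons)+2=n, l(cons)+2=n, e(vowel)+12=q, d(cons)+2=f.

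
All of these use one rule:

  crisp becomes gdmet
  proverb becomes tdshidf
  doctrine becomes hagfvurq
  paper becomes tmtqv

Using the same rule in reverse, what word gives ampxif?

wallet

Shifts by position in crisp: pos 0: c→g (+4), pos 1: r→d (+12), pos 2: i→m (+4), pos 3: s→e (+12) — repeating every 2. A repeating key of period 2 is used — shifts +4, +12 over and over.
Reversing it on ampxif: a−4=w, m−12=a, p−4=l, x−12=l, i−4=e, f−12=t.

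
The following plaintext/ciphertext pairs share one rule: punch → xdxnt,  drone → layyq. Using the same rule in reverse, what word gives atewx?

skull

In punch: p→x is +8, u→d is +9, n→x is +10, c→n is +11 — the shift increases by 1 each position. Each letter shifts forward by (position + 8), i.e. 8, 9, 10, … — the shift grows by one for each successive letter.
Reversing it on atewx: a−8=s, t−9=k, e−10=u, w−11=l, x−12=l.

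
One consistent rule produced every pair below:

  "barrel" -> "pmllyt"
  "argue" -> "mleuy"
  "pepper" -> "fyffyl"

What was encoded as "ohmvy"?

shade

b(1)→p(15) and a(0)→m(12) fit y≡3x+12 (mod 26); the inverse of 3 mod 26 is 9. Each letter's alphabet position (a=0..z=25) is mapped through 3·x+12 mod 26 — an affine cipher.
Reversing it on ohmvy: o(14)→9·(14−12)≡18=s; h(7)→9·(7−12)≡7=h; m(12)→9·(12−12)≡0=a; v(21)→9·(21−12)≡3=d; y(24)→9·(24−12)≡4=e (all mod 26).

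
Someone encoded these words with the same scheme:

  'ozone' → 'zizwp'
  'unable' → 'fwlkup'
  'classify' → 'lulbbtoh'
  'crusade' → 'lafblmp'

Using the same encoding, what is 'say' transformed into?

blh

The shift depends on letter class: consonant z→i is +9, but vowel o→z is +11. Two shifts are in play — +11 for a/e/i/o/u, +9 for every other letter.
On say: s(cons)+9=b, a(vowel)+11=l, y(cons)+9=h.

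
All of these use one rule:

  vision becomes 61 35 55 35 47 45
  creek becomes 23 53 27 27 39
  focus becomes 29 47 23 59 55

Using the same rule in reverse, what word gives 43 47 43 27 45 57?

moment

Each letter becomes 2×(its alphabet position, a=1..z=26) + 17.
Decoding 43 47 43 27 45 57: 43→(43−17)÷2=13=m, 47→(47−17)÷2=15=o, 43→(43−17)÷2=13=m, 27→(27−17)÷2=5=e, 45→(45−17)÷2=14=n, 57→(57−17)÷2=20=t.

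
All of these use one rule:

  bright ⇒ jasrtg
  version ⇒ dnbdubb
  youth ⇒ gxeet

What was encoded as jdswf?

In bright: b→j is +8, r→a is +9, i→s is +10, g→r is +11 — the shift increases by 1 each position. Letter i (0-indexed) is shifted by i+8, so successive shifts are 8, 9, 10, ….
Reversing it on jdswf: j−8=b, d−9=u, s−10=i, w−11=l, f−12=t.

built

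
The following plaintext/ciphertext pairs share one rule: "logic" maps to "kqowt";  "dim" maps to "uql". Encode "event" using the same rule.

bvmdm

The output letters match the input read backwards, each shifted +8: logic reversed is cigol. Two steps: reverse the string, then apply a Caesar shift of +8.
On event: reverse → tneve; then shift: t+8=b, n+8=v, e+8=m, v+8=d, e+8=m.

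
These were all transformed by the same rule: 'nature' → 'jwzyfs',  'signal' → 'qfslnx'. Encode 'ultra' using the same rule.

The output letters match the input read backwards, each shifted +5: nature reversed is erutan. Two steps: reverse the string, then apply a Caesar shift of +5.
Applying it to ultra: reverse → artlu; then shift: a+5=f, r+5=w, t+5=y, l+5=q, u+5=z.

fwyqz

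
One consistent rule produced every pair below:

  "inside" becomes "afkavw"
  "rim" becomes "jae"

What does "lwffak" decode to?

Compare letters: i→a is +18, n→f is +18, s→k is +18 — a constant shift. Every letter moves 18 places later in the alphabet, wrapping around z→a.
Decoding lwffak: l−18=t, w−18=e, f−18=n, f−18=n, a−18=i, k−18=s.

tennis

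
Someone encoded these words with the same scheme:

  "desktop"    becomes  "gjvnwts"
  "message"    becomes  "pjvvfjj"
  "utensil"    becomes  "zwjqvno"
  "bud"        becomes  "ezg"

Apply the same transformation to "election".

The shift depends on letter class: consonant d→g is +3, but vowel e→j is +5. The rule splits by letter class: vowels +5, consonants +3.
On election: e(vowel)+5=j, l(cons)+3=o, e(vowel)+5=j, c(cons)+3=f, t(cons)+3=w, i(vowel)+5=n, o(vowel)+5=t, n(cons)+3=q.

jojfwntq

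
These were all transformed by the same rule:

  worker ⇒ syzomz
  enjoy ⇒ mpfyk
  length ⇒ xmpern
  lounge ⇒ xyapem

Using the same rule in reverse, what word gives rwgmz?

Treating letters as 0–25, the rule is x ↦ 9x + 2 (mod 26).
Decoding rwgmz: r(17)→3·(17−2)≡19=t; w(22)→3·(22−2)≡8=i; g(6)→3·(6−2)≡12=m; m(12)→3·(12−2)≡4=e; z(25)→3·(25−2)≡17=r (all mod 26).

timer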